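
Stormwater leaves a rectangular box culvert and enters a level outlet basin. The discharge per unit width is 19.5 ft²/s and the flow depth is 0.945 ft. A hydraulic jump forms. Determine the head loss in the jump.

ΔE = 2.72 ft

V₁ = q/y₁ = 19.5/0.945 = 20.6 ft/s. Fr₁ = V₁/√(g·y₁) = 20.6/√(32.2×0.945) = 3.74.
Bélanger equation: y₂/y₁ = ½[√(1 + 8Fr₁²) − 1] = ½[√112.9 − 1] = 4.81.
y₂ = 4.81 × 0.945 = 4.55 ft.
Head loss: ΔE = (y₂ − y₁)³/(4y₁y₂) = (4.55 − 0.945)³/(4×0.945×4.55) = 46.8/17.2 = 2.72 ft.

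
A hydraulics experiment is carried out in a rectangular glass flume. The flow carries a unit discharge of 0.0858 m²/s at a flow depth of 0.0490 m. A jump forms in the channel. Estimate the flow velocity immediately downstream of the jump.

V₂ = 0.564 m/s

V₁ = q/y₁ = 0.0858/0.0490 = 1.75 m/s. Fr₁ = V₁/√(g·y₁) = 1.75/√(9.81×0.0490) = 2.53.
From the momentum equation for a rectangular channel, y₂/y₁ = ½[√(1 + 8Fr₁²) − 1] = ½[√52.03 − 1] = 3.11.
y₂ = 3.11 × 0.0490 = 0.152 m.
V₂ = q/y₂ = 0.0858/0.152 = 0.564 m/s.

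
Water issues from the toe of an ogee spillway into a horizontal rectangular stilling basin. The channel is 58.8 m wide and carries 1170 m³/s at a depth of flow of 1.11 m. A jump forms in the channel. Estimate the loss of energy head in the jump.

q = Q/b = 1170/58.8 = 19.9 m²/s; V₁ = q/y₁ = 17.9 m/s. Fr₁ = V₁/√(g·y₁) = 5.43.
By Bélanger, y₂/y₁ = ½[√(1 + 8Fr₁²) − 1] = ½[√237.1 − 1] = 7.20.
y₂ = 7.20 × 1.11 = 7.99 m.
Head loss: ΔE = (y₂ − y₁)³/(4y₁y₂) = (7.99 − 1.11)³/(4×1.11×7.99) = 326/35.5 = 9.18 m.

ΔE = 9.18 m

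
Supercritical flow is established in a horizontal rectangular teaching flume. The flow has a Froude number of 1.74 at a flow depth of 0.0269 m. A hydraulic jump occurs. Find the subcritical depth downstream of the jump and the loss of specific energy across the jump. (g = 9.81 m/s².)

Fr₁ = 1.74 (given).
From the momentum equation for a rectangular channel, y₂/y₁ = ½[√(1 + 8Fr₁²) − 1] = ½[√25.22 − 1] = 2.01.
y₂ = 2.01 × 0.0269 = 0.0541 m.
V₁ = Fr₁·√(g·y₁) = 1.74×√(9.81×0.0269) = 0.894 m/s; q = V₁·y₁ = 0.0240 m²/s. V₂ = q/y₂ = 0.0240/0.0541 = 0.444 m/s. E₁ = y₁ + V₁²/2g = 0.0676 m; E₂ = y₂ + V₂²/2g = 0.0642 m. ΔE = E₁ − E₂ = 0.00346 m.

y₂ = 0.0541 m; ΔE = 0.00346 m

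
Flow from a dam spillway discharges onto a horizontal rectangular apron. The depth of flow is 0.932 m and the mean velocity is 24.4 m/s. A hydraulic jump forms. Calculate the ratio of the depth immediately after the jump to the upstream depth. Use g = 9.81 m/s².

Fr₁ = V₁/√(g·y₁) = 24.4/√(9.81×0.932) = 8.07.
From the momentum equation for a rectangular channel, y₂/y₁ = ½[√(1 + 8Fr₁²) − 1] = ½[√521.9 − 1] = 10.9.

y₂/y₁ = 10.9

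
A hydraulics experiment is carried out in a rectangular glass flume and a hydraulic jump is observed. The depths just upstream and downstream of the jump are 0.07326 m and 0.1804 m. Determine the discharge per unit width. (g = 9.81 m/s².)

For a rectangular channel the momentum equation gives q² = ½·g·y₁·y₂·(y₁ + y₂) = ½×9.81×0.07326×0.1804×0.2537 = 0.01644.
q = √0.01644 = 0.1282 m²/s.

q = 0.1282 m²/s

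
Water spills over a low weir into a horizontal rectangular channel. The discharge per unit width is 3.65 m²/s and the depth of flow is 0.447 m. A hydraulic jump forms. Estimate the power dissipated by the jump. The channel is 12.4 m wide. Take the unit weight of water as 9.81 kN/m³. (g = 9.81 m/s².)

V₁ = q/y₁ = 3.65/0.447 = 8.17 m/s. Fr₁ = V₁/√(g·y₁) = 8.17/√(9.81×0.447) = 3.90.
Sequent-depth ratio: y₂/y₁ = ½[√(1 + 8Fr₁²) − 1] = ½[√122.6 − 1] = 5.04.
y₂ = 5.04 × 0.447 = 2.25 m.
V₂ = q/y₂ = 3.65/2.25 = 1.62 m/s. E₁ = y₁ + V₁²/2g = 3.85 m; E₂ = y₂ + V₂²/2g = 2.39 m. ΔE = E₁ − E₂ = 1.46 m.
Q = q·b = 3.65 × 12.4 = 45.3 m³/s. P = γ·Q·ΔE = 9.81 × 45.3 × 1.46 = 648 kW.

P = 648 kW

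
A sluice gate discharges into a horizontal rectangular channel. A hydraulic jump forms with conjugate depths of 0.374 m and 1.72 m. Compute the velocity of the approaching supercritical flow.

V₁ = 6.87 m/s

For a rectangular channel the momentum equation gives q² = ½·g·y₁·y₂·(y₁ + y₂) = ½×9.81×0.374×1.72×2.09 = 6.61.
q = √6.61 = 2.57 m²/s.
V₁ = q/y₁ = 2.57/0.374 = 6.87 m/s.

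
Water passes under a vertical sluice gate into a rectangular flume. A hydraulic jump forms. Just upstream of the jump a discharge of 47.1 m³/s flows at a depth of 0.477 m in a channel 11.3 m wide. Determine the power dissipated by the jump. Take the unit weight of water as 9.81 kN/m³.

P = 799 kW

q = Q/b = 47.1/11.3 = 4.17 m²/s; V₁ = q/y₁ = 8.74 m/s. Fr₁ = V₁/√(g·y₁) = 4.04.
Sequent-depth ratio: y₂/y₁ = ½[√(1 + 8Fr₁²) − 1] = ½[√131.5 − 1] = 5.23.
y₂ = 5.23 × 0.477 = 2.50 m.
Head loss: ΔE = (y₂ − y₁)³/(4y₁y₂) = (2.50 − 0.477)³/(4×0.477×2.50) = 8.24/4.76 = 1.73 m.
P = γ·Q·ΔE = 9.81 × 47.1 × 1.73 = 799 kW.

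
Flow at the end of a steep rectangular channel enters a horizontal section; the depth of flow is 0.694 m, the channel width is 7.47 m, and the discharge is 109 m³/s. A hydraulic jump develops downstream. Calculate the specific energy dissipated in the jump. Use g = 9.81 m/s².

ΔE = 15.5 m

q = Q/b = 109/7.47 = 14.6 m²/s; V₁ = q/y₁ = 21.0 m/s. Fr₁ = V₁/√(g·y₁) = 8.06.
From the momentum equation for a rectangular channel, y₂/y₁ = ½[√(1 + 8Fr₁²) − 1] = ½[√520.5 − 1] = 10.9.
y₂ = 10.9 × 0.694 = 7.57 m.
V₂ = q/y₂ = 14.6/7.57 = 1.93 m/s. E₁ = y₁ + V₁²/2g = 23.2 m; E₂ = y₂ + V₂²/2g = 7.76 m. ΔE = E₁ − E₂ = 15.5 m.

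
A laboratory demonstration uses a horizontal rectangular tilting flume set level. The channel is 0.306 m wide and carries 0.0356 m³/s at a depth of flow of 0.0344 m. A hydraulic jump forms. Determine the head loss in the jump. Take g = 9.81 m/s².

ΔE = 0.341 m

q = Q/b = 0.0356/0.306 = 0.116 m²/s; V₁ = q/y₁ = 3.38 m/s. Fr₁ = V₁/√(g·y₁) = 5.82.
Sequent-depth ratio: y₂/y₁ = ½[√(1 + 8Fr₁²) − 1] = ½[√272.1 − 1] = 7.75.
y₂ = 7.75 × 0.0344 = 0.267 m.
V₂ = q/y₂ = 0.116/0.267 = 0.436 m/s. E₁ = y₁ + V₁²/2g = 0.617 m; E₂ = y₂ + V₂²/2g = 0.276 m. ΔE = E₁ − E₂ = 0.341 m.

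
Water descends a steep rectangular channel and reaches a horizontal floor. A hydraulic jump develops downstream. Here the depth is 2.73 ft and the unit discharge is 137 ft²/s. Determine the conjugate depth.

y₂ = 19.3 ft

V₁ = q/y₁ = 137/2.73 = 50.2 ft/s. Fr₁ = V₁/√(g·y₁) = 50.2/√(32.2×2.73) = 5.35.
By Bélanger, y₂/y₁ = ½[√(1 + 8Fr₁²) − 1] = ½[√230.2 − 1] = 7.09.
y₂ = 7.09 × 2.73 = 19.3 ft.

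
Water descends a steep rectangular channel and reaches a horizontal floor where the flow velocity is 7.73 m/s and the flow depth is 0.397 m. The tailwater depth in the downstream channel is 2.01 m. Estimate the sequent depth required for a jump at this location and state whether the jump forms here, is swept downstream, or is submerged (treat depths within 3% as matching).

y₂ = 2.01 m; the jump forms here

Fr₁ = V₁/√(g·y₁) = 7.73/√(9.81×0.397) = 3.92.
Sequent-depth ratio: y₂/y₁ = ½[√(1 + 8Fr₁²) − 1] = ½[√123.7 − 1] = 5.06.
y₂ = 5.06 × 0.397 = 2.01 m.
Tailwater y_tw = 2.01 m: y_tw ≈ y₂, so the jump forms here.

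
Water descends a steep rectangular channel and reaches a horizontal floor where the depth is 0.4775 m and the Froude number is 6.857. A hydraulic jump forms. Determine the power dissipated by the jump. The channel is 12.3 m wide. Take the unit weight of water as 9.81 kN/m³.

P = 6133 kW

Fr₁ = 6.857 (given).
Conjugate-depth relation: y₂/y₁ = ½[√(1 + 8Fr₁²) − 1] = ½[√377.15 − 1] = 9.210.
y₂ = 9.210 × 0.4775 = 4.398 m.
V₁ = Fr₁·√(g·y₁) = 6.857×√(9.81×0.4775) = 14.84 m/s; q = V₁·y₁ = 7.086 m²/s. V₂ = q/y₂ = 7.086/4.398 = 1.611 m/s. E₁ = y₁ + V₁²/2g = 11.70 m; E₂ = y₂ + V₂²/2g = 4.530 m. ΔE = E₁ − E₂ = 7.173 m.
Q = q·b = 7.086 × 12.3 = 87.16 m³/s. P = γ·Q·ΔE = 9.81 × 87.16 × 7.173 = 6133 kW.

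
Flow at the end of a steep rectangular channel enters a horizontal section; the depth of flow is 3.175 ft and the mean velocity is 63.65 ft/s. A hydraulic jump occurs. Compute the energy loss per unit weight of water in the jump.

ΔE = 38.47 ft

Fr₁ = V₁/√(g·y₁) = 63.65/√(32.2×3.175) = 6.295.
Conjugate-depth relation: y₂/y₁ = ½[√(1 + 8Fr₁²) − 1] = ½[√318.02 − 1] = 8.417.
y₂ = 8.417 × 3.175 = 26.72 ft.
Head loss: ΔE = (y₂ − y₁)³/(4y₁y₂) = (26.72 − 3.175)³/(4×3.175×26.72) = 13057/339.4 = 38.47 ft.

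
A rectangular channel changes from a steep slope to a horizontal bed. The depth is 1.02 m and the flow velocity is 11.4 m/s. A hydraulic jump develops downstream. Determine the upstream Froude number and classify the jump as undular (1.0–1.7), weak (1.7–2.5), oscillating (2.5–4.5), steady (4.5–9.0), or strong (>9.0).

Fr₁ = V₁/√(g·y₁) = 11.4/√(9.81×1.02) = 3.60.
Fr₁ = 3.60 lies in the oscillating range.

Fr₁ = 3.60; oscillating jump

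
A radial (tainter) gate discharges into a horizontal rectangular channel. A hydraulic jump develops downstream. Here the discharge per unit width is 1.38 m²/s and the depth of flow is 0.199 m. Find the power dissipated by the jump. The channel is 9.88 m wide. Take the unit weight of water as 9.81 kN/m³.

P = 173 kW

V₁ = q/y₁ = 1.38/0.199 = 6.93 m/s. Fr₁ = V₁/√(g·y₁) = 6.93/√(9.81×0.199) = 4.96.
Conjugate-depth relation: y₂/y₁ = ½[√(1 + 8Fr₁²) − 1] = ½[√198.1 − 1] = 6.54.
y₂ = 6.54 × 0.199 = 1.30 m.
Head loss: ΔE = (y₂ − y₁)³/(4y₁y₂) = (1.30 − 0.199)³/(4×0.199×1.30) = 1.34/1.04 = 1.29 m.
Q = q·b = 1.38 × 9.88 = 13.6 m³/s. P = γ·Q·ΔE = 9.81 × 13.6 × 1.29 = 173 kW.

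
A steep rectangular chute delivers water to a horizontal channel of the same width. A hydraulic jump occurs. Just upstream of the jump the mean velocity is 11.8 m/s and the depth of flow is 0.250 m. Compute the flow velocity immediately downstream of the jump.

Fr₁ = V₁/√(g·y₁) = 11.8/√(9.81×0.250) = 7.53.
Sequent-depth ratio: y₂/y₁ = ½[√(1 + 8Fr₁²) − 1] = ½[√455.2 − 1] = 10.2.
y₂ = 10.2 × 0.250 = 2.54 m.
q = V₁·y₁ = 11.8 × 0.250 = 2.95 m²/s.
V₂ = q/y₂ = 2.95/2.54 = 1.16 m/s.

V₂ = 1.16 m/s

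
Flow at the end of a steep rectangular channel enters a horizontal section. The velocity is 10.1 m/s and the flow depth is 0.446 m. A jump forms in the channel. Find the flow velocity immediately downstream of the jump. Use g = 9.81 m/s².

V₂ = 1.59 m/s

Fr₁ = V₁/√(g·y₁) = 10.1/√(9.81×0.446) = 4.83.
Bélanger equation: y₂/y₁ = ½[√(1 + 8Fr₁²) − 1] = ½[√187.5 − 1] = 6.35.
y₂ = 6.35 × 0.446 = 2.83 m.
q = V₁·y₁ = 10.1 × 0.446 = 4.50 m²/s.
V₂ = q/y₂ = 4.50/2.83 = 1.59 m/s.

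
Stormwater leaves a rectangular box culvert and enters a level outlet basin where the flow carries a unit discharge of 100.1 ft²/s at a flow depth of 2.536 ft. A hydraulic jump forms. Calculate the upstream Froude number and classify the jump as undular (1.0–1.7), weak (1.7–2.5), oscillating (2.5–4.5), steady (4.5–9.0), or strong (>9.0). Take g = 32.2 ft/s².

V₁ = q/y₁ = 100.1/2.536 = 39.47 ft/s. Fr₁ = V₁/√(g·y₁) = 39.47/√(32.2×2.536) = 4.368.
Fr₁ = 4.368 lies in the oscillating range.

Fr₁ = 4.368; oscillating jump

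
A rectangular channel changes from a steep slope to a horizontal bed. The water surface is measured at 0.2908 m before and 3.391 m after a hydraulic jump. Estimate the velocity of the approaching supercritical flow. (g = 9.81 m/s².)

For a rectangular channel the momentum equation gives q² = ½·g·y₁·y₂·(y₁ + y₂) = ½×9.81×0.2908×3.391×3.682 = 17.81.
q = √17.81 = 4.220 m²/s.
V₁ = q/y₁ = 4.220/0.2908 = 14.51 m/s.

V₁ = 14.51 m/s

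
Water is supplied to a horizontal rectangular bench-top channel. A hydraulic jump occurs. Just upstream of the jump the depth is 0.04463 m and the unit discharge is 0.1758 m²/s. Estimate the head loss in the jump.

V₁ = q/y₁ = 0.1758/0.04463 = 3.939 m/s. Fr₁ = V₁/√(g·y₁) = 3.939/√(9.81×0.04463) = 5.953.
From the momentum equation for a rectangular channel, y₂/y₁ = ½[√(1 + 8Fr₁²) − 1] = ½[√284.52 − 1] = 7.934.
y₂ = 7.934 × 0.04463 = 0.3541 m.
V₂ = q/y₂ = 0.1758/0.3541 = 0.4965 m/s. E₁ = y₁ + V₁²/2g = 0.8355 m; E₂ = y₂ + V₂²/2g = 0.3666 m. ΔE = E₁ − E₂ = 0.4688 m.

ΔE = 0.4688 m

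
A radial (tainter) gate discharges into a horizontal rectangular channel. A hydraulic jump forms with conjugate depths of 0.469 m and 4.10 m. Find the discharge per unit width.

q = 6.56 m²/s

For a rectangular channel the momentum equation gives q² = ½·g·y₁·y₂·(y₁ + y₂) = ½×9.81×0.469×4.10×4.57 = 43.1.
q = √43.1 = 6.56 m²/s.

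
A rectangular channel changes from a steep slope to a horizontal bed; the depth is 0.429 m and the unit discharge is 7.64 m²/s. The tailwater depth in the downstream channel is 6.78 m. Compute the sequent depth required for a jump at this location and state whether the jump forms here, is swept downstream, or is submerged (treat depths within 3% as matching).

V₁ = q/y₁ = 7.64/0.429 = 17.8 m/s. Fr₁ = V₁/√(g·y₁) = 17.8/√(9.81×0.429) = 8.68.
Bélanger equation: y₂/y₁ = ½[√(1 + 8Fr₁²) − 1] = ½[√603.9 − 1] = 11.8.
y₂ = 11.8 × 0.429 = 5.06 m.
Tailwater y_tw = 6.78 m: y_tw > y₂, so the jump is submerged.

y₂ = 5.06 m; the jump is submerged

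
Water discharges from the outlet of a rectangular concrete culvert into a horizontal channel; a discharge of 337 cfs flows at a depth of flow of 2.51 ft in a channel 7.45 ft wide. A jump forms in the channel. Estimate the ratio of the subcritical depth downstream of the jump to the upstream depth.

q = Q/b = 337/7.45 = 45.2 ft²/s; V₁ = q/y₁ = 18.0 ft/s. Fr₁ = V₁/√(g·y₁) = 2.00.
By Bélanger, y₂/y₁ = ½[√(1 + 8Fr₁²) − 1] = ½[√33.15 − 1] = 2.38.

y₂/y₁ = 2.38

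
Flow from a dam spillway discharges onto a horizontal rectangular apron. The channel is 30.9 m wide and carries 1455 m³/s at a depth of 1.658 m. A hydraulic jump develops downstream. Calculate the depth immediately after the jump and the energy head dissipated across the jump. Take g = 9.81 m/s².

y₂ = 15.70 m; ΔE = 26.61 m

q = Q/b = 1455/30.9 = 47.09 m²/s; V₁ = q/y₁ = 28.40 m/s. Fr₁ = V₁/√(g·y₁) = 7.042.
Bélanger equation: y₂/y₁ = ½[√(1 + 8Fr₁²) − 1] = ½[√397.71 − 1] = 9.471.
y₂ = 9.471 × 1.658 = 15.70 m.
V₂ = q/y₂ = 47.09/15.70 = 2.999 m/s. E₁ = y₁ + V₁²/2g = 42.77 m; E₂ = y₂ + V₂²/2g = 16.16 m. ΔE = E₁ − E₂ = 26.61 m.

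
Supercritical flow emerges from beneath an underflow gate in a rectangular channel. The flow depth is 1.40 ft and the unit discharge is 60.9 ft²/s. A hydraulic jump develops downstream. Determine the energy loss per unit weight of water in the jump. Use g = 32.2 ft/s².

ΔE = 18.2 ft

V₁ = q/y₁ = 60.9/1.40 = 43.5 ft/s. Fr₁ = V₁/√(g·y₁) = 43.5/√(32.2×1.40) = 6.48.
From the momentum equation for a rectangular channel, y₂/y₁ = ½[√(1 + 8Fr₁²) − 1] = ½[√336.8 − 1] = 8.68.
y₂ = 8.68 × 1.40 = 12.1 ft.
V₂ = q/y₂ = 60.9/12.1 = 5.01 ft/s. E₁ = y₁ + V₁²/2g = 30.8 ft; E₂ = y₂ + V₂²/2g = 12.5 ft. ΔE = E₁ − E₂ = 18.2 ft.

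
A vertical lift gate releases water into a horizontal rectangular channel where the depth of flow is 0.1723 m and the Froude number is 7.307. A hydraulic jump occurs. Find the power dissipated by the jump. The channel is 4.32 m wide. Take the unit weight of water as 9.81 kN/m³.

P = 210.1 kW

Fr₁ = 7.307 (given).
Bélanger equation: y₂/y₁ = ½[√(1 + 8Fr₁²) − 1] = ½[√428.14 − 1] = 9.846.
y₂ = 9.846 × 0.1723 = 1.696 m.
Head loss: ΔE = (y₂ − y₁)³/(4y₁y₂) = (1.696 − 0.1723)³/(4×0.1723×1.696) = 3.540/1.169 = 3.028 m.
V₁ = Fr₁·√(g·y₁) = 7.307×√(9.81×0.1723) = 9.500 m/s; q = V₁·y₁ = 1.637 m²/s. Q = q·b = 1.637 × 4.32 = 7.071 m³/s. P = γ·Q·ΔE = 9.81 × 7.071 × 3.028 = 210.1 kW.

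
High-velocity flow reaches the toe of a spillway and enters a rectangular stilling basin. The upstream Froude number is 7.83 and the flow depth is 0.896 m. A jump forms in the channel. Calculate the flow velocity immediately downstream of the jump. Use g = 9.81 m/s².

Fr₁ = 7.83 (given).
Sequent-depth ratio: y₂/y₁ = ½[√(1 + 8Fr₁²) − 1] = ½[√491.5 − 1] = 10.6.
y₂ = 10.6 × 0.896 = 9.48 m.
V₁ = Fr₁·√(g·y₁) = 7.83×√(9.81×0.896) = 23.2 m/s; q = V₁·y₁ = 20.8 m²/s.
V₂ = q/y₂ = 20.8/9.48 = 2.19 m/s.

V₂ = 2.19 m/s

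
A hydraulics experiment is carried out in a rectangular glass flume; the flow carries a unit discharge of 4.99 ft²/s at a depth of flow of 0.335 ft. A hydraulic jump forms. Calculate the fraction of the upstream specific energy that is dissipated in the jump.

V₁ = q/y₁ = 4.99/0.335 = 14.9 ft/s. Fr₁ = V₁/√(g·y₁) = 14.9/√(32.2×0.335) = 4.54.
By Bélanger, y₂/y₁ = ½[√(1 + 8Fr₁²) − 1] = ½[√165.6 − 1] = 5.93.
y₂ = 5.93 × 0.335 = 1.99 ft.
E₁ = y₁ + V₁²/2g = 3.78 ft. ΔE = (y₂ − y₁)³/(4y₁y₂) = 1.69 ft. ΔE/E₁ = 1.69/3.78 = 0.448.

ΔE/E₁ = 0.448 (44.8%)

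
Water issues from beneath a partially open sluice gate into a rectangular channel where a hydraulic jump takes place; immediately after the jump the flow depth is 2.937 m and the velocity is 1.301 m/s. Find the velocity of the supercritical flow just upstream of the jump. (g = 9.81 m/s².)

V₁ = 12.25 m/s

Fr₂ = V₂/√(g·y₂) = 1.301/√(9.81×2.937) = 0.2424.
Since the conjugate-depth ratio holds either way, y₁/y₂ = ½[√(1 + 8Fr₂²) − 1] = ½[√1.4700 − 1] = 0.1062.
y₁ = 0.1062 × 2.937 = 0.3119 m.
V₁ = q/y₁ = 3.821/0.3119 = 12.25 m/s.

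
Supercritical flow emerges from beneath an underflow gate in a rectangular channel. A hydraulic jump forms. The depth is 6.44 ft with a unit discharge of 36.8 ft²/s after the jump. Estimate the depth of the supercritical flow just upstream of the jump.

y₁ = 1.62 ft

V₂ = q/y₂ = 36.8/6.44 = 5.71 ft/s; Fr₂ = V₂/√(g·y₂) = 0.397.
The Bélanger relation is symmetric: y₁/y₂ = ½[√(1 + 8Fr₂²) − 1] = ½[√2.260 − 1] = 0.252.
y₁ = 0.252 × 6.44 = 1.62 ft.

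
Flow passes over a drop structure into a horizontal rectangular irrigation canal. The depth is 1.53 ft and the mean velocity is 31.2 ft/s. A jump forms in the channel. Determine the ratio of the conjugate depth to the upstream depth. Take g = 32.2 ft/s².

Fr₁ = V₁/√(g·y₁) = 31.2/√(32.2×1.53) = 4.45.
Conjugate-depth relation: y₂/y₁ = ½[√(1 + 8Fr₁²) − 1] = ½[√159.1 − 1] = 5.81.

y₂/y₁ = 5.81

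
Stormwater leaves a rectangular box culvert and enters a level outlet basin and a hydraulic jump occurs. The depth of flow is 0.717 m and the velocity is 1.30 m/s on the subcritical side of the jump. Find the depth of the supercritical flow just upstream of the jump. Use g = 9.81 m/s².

y₁ = 0.254 m

Fr₂ = V₂/√(g·y₂) = 1.30/√(9.81×0.717) = 0.490.
Applying the sequent-depth relation in reverse, y₁/y₂ = ½[√(1 + 8Fr₂²) − 1] = ½[√2.922 − 1] = 0.355.
y₁ = 0.355 × 0.717 = 0.254 m.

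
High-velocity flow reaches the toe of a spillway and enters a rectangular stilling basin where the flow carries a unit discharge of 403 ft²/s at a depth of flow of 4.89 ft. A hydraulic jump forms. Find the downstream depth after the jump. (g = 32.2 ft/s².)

V₁ = q/y₁ = 403/4.89 = 82.4 ft/s. Fr₁ = V₁/√(g·y₁) = 82.4/√(32.2×4.89) = 6.57.
By Bélanger, y₂/y₁ = ½[√(1 + 8Fr₁²) − 1] = ½[√346.1 − 1] = 8.80.
y₂ = 8.80 × 4.89 = 43.0 ft.

y₂ = 43.0 ft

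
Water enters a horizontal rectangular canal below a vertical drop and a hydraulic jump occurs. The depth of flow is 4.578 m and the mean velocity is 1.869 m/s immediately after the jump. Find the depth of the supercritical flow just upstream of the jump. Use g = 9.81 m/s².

Fr₂ = V₂/√(g·y₂) = 1.869/√(9.81×4.578) = 0.2789.
The Bélanger relation is symmetric: y₁/y₂ = ½[√(1 + 8Fr₂²) − 1] = ½[√1.6222 − 1] = 0.1368.
y₁ = 0.1368 × 4.578 = 0.6264 m.

y₁ = 0.6264 m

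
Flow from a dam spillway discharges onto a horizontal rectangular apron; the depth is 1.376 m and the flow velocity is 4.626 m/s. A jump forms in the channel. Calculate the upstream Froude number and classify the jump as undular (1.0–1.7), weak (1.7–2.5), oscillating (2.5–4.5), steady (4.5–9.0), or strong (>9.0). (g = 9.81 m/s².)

Fr₁ = V₁/√(g·y₁) = 4.626/√(9.81×1.376) = 1.259.
Fr₁ = 1.259 lies in the undular range.

Fr₁ = 1.259; undular jump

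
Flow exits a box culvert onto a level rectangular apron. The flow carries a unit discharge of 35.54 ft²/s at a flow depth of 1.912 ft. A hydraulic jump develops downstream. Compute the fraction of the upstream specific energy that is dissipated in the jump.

ΔE/E₁ = 0.153 (15.3%)

V₁ = q/y₁ = 35.54/1.912 = 18.59 ft/s. Fr₁ = V₁/√(g·y₁) = 18.59/√(32.2×1.912) = 2.369.
By Bélanger, y₂/y₁ = ½[√(1 + 8Fr₁²) − 1] = ½[√45.896 − 1] = 2.887.
y₂ = 2.887 × 1.912 = 5.521 ft.
E₁ = y₁ + V₁²/2g = 7.277 ft. ΔE = (y₂ − y₁)³/(4y₁y₂) = 1.113 ft. ΔE/E₁ = 1.113/7.277 = 0.153.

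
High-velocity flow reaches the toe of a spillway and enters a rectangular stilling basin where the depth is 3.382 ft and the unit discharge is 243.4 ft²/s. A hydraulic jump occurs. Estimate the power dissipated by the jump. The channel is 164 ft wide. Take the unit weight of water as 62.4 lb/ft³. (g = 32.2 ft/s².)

P = 233397 hp

V₁ = q/y₁ = 243.4/3.382 = 71.97 ft/s. Fr₁ = V₁/√(g·y₁) = 71.97/√(32.2×3.382) = 6.897.
Bélanger equation: y₂/y₁ = ½[√(1 + 8Fr₁²) − 1] = ½[√381.50 − 1] = 9.266.
y₂ = 9.266 × 3.382 = 31.34 ft.
Head loss: ΔE = (y₂ − y₁)³/(4y₁y₂) = (31.34 − 3.382)³/(4×3.382×31.34) = 21848/423.9 = 51.54 ft.
Q = q·b = 243.4 × 164 = 39918 cfs. P = γ·Q·ΔE/550 = 62.4 × 39918 × 51.54 / 550 = 233397 hp.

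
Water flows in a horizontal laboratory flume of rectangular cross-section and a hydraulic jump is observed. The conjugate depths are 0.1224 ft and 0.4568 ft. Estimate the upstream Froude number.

For a rectangular channel the momentum equation gives q² = ½·g·y₁·y₂·(y₁ + y₂) = ½×32.2×0.1224×0.4568×0.5792 = 0.5214.
q = √0.5214 = 0.7221 ft²/s.
V₁ = q/y₁ = 5.899 ft/s; Fr₁ = V₁/√(g·y₁) = 2.972.

Fr₁ = 2.972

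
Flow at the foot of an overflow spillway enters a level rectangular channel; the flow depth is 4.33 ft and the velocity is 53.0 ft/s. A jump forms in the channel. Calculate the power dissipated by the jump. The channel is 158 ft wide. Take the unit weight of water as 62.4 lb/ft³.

P = 87522 hp

Fr₁ = V₁/√(g·y₁) = 53.0/√(32.2×4.33) = 4.49.
By Bélanger, y₂/y₁ = ½[√(1 + 8Fr₁²) − 1] = ½[√162.2 − 1] = 5.87.
y₂ = 5.87 × 4.33 = 25.4 ft.
q = V₁·y₁ = 53.0 × 4.33 = 229 ft²/s. V₂ = q/y₂ = 229/25.4 = 9.03 ft/s. E₁ = y₁ + V₁²/2g = 47.9 ft; E₂ = y₂ + V₂²/2g = 26.7 ft. ΔE = E₁ − E₂ = 21.3 ft.
Q = q·b = 229 × 158 = 36259 cfs. P = γ·Q·ΔE/550 = 62.4 × 36259 × 21.3 / 550 = 87522 hp.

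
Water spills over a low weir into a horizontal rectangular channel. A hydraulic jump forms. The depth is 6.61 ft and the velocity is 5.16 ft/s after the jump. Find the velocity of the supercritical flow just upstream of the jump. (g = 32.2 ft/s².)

Fr₂ = V₂/√(g·y₂) = 5.16/√(32.2×6.61) = 0.354.
From the momentum equation (using Fr₂), y₁/y₂ = ½[√(1 + 8Fr₂²) − 1] = ½[√2.001 − 1] = 0.207.
y₁ = 0.207 × 6.61 = 1.37 ft.
V₁ = q/y₁ = 34.1/1.37 = 24.9 ft/s.

V₁ = 24.9 ft/s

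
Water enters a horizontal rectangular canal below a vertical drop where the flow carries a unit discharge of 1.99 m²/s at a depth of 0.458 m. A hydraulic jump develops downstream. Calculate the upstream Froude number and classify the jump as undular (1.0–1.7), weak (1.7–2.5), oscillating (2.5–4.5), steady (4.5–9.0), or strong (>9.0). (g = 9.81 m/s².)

V₁ = q/y₁ = 1.99/0.458 = 4.34 m/s. Fr₁ = V₁/√(g·y₁) = 4.34/√(9.81×0.458) = 2.05.
Fr₁ = 2.05 lies in the weak range.

Fr₁ = 2.05; weak jump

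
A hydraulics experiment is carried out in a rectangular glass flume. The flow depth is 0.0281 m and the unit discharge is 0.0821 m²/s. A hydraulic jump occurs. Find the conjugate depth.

V₁ = q/y₁ = 0.0821/0.0281 = 2.92 m/s. Fr₁ = V₁/√(g·y₁) = 2.92/√(9.81×0.0281) = 5.56.
Bélanger equation: y₂/y₁ = ½[√(1 + 8Fr₁²) − 1] = ½[√248.7 − 1] = 7.39.
y₂ = 7.39 × 0.0281 = 0.208 m.

y₂ = 0.208 m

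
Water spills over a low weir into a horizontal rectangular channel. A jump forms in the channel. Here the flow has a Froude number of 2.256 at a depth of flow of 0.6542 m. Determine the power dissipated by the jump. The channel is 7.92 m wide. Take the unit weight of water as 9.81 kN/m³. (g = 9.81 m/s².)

Fr₁ = 2.256 (given).
Sequent-depth ratio: y₂/y₁ = ½[√(1 + 8Fr₁²) − 1] = ½[√41.716 − 1] = 2.729.
y₂ = 2.729 × 0.6542 = 1.786 m.
V₁ = Fr₁·√(g·y₁) = 2.256×√(9.81×0.6542) = 5.715 m/s; q = V₁·y₁ = 3.739 m²/s. V₂ = q/y₂ = 3.739/1.786 = 2.094 m/s. E₁ = y₁ + V₁²/2g = 2.319 m; E₂ = y₂ + V₂²/2g = 2.009 m. ΔE = E₁ − E₂ = 0.3099 m.
Q = q·b = 3.739 × 7.92 = 29.61 m³/s. P = γ·Q·ΔE = 9.81 × 29.61 × 0.3099 = 90.03 kW.

P = 90.03 kW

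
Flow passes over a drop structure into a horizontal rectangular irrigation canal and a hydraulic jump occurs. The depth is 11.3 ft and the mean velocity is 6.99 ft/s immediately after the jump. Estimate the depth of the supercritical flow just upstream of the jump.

y₁ = 2.49 ft

Fr₂ = V₂/√(g·y₂) = 6.99/√(32.2×11.3) = 0.366.
The Bélanger relation is symmetric: y₁/y₂ = ½[√(1 + 8Fr₂²) − 1] = ½[√2.074 − 1] = 0.220.
y₁ = 0.220 × 11.3 = 2.49 ft.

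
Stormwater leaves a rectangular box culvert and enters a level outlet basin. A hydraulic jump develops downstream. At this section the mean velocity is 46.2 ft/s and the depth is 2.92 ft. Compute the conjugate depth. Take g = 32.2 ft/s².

y₂ = 18.3 ft

Fr₁ = V₁/√(g·y₁) = 46.2/√(32.2×2.92) = 4.76.
Sequent-depth ratio: y₂/y₁ = ½[√(1 + 8Fr₁²) − 1] = ½[√182.6 − 1] = 6.26.
y₂ = 6.26 × 2.92 = 18.3 ft.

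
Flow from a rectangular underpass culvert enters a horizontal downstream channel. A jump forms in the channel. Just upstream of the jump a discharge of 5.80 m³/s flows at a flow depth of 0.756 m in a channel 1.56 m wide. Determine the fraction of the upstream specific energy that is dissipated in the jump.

ΔE/E₁ = 0.0606 (6.06%)

q = Q/b = 5.80/1.56 = 3.72 m²/s; V₁ = q/y₁ = 4.92 m/s. Fr₁ = V₁/√(g·y₁) = 1.81.
By Bélanger, y₂/y₁ = ½[√(1 + 8Fr₁²) − 1] = ½[√27.09 − 1] = 2.10.
y₂ = 2.10 × 0.756 = 1.59 m.
E₁ = y₁ + V₁²/2g = 1.99 m. ΔE = (y₂ − y₁)³/(4y₁y₂) = 0.120 m. ΔE/E₁ = 0.120/1.99 = 0.0606.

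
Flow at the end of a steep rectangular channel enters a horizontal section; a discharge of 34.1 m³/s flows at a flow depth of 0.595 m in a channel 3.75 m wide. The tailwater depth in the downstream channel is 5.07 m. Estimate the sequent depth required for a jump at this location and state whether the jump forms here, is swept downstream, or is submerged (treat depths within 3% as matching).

y₂ = 5.03 m; the jump forms here

q = Q/b = 34.1/3.75 = 9.09 m²/s; V₁ = q/y₁ = 15.3 m/s. Fr₁ = V₁/√(g·y₁) = 6.33.
By Bélanger, y₂/y₁ = ½[√(1 + 8Fr₁²) − 1] = ½[√321.1 − 1] = 8.46.
y₂ = 8.46 × 0.595 = 5.03 m.
Tailwater y_tw = 5.07 m: y_tw ≈ y₂, so the jump forms here.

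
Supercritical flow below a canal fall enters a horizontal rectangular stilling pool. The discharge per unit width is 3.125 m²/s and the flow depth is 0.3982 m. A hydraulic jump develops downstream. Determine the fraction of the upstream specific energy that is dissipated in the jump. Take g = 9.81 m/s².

V₁ = q/y₁ = 3.125/0.3982 = 7.848 m/s. Fr₁ = V₁/√(g·y₁) = 7.848/√(9.81×0.3982) = 3.971.
Bélanger equation: y₂/y₁ = ½[√(1 + 8Fr₁²) − 1] = ½[√127.13 − 1] = 5.138.
y₂ = 5.138 × 0.3982 = 2.046 m.
E₁ = y₁ + V₁²/2g = 3.537 m. ΔE = (y₂ − y₁)³/(4y₁y₂) = 1.373 m. ΔE/E₁ = 1.373/3.537 = 0.388.

ΔE/E₁ = 0.388 (38.8%)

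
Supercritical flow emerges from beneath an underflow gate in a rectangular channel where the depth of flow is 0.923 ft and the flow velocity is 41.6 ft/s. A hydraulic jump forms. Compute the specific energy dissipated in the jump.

Fr₁ = V₁/√(g·y₁) = 41.6/√(32.2×0.923) = 7.63.
Bélanger equation: y₂/y₁ = ½[√(1 + 8Fr₁²) − 1] = ½[√466.8 − 1] = 10.3.
y₂ = 10.3 × 0.923 = 9.51 ft.
q = V₁·y₁ = 41.6 × 0.923 = 38.4 ft²/s. V₂ = q/y₂ = 38.4/9.51 = 4.04 ft/s. E₁ = y₁ + V₁²/2g = 27.8 ft; E₂ = y₂ + V₂²/2g = 9.76 ft. ΔE = E₁ − E₂ = 18.0 ft.

ΔE = 18.0 ft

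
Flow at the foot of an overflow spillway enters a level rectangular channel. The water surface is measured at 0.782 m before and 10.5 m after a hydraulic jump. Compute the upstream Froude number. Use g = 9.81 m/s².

Fr₁ = 9.84

For a rectangular channel the momentum equation gives q² = ½·g·y₁·y₂·(y₁ + y₂) = ½×9.81×0.782×10.5×11.3 = 454.
q = √454 = 21.3 m²/s.
V₁ = q/y₁ = 27.3 m/s; Fr₁ = V₁/√(g·y₁) = 9.84.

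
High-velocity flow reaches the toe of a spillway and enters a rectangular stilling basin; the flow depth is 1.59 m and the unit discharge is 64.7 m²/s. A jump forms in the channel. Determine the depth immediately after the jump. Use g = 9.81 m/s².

V₁ = q/y₁ = 64.7/1.59 = 40.7 m/s. Fr₁ = V₁/√(g·y₁) = 40.7/√(9.81×1.59) = 10.3.
From the momentum equation for a rectangular channel, y₂/y₁ = ½[√(1 + 8Fr₁²) − 1] = ½[√850.3 − 1] = 14.1.
y₂ = 14.1 × 1.59 = 22.4 m.

y₂ = 22.4 m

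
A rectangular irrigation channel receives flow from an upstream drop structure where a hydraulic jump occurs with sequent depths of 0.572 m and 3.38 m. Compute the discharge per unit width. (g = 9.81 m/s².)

For a rectangular channel the momentum equation gives q² = ½·g·y₁·y₂·(y₁ + y₂) = ½×9.81×0.572×3.38×3.95 = 37.5.
q = √37.5 = 6.12 m²/s.

q = 6.12 m²/s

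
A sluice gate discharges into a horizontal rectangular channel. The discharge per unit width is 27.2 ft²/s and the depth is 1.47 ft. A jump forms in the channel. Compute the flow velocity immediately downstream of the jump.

V₁ = q/y₁ = 27.2/1.47 = 18.5 ft/s. Fr₁ = V₁/√(g·y₁) = 18.5/√(32.2×1.47) = 2.69.
By Bélanger, y₂/y₁ = ½[√(1 + 8Fr₁²) − 1] = ½[√58.87 − 1] = 3.34.
y₂ = 3.34 × 1.47 = 4.90 ft.
V₂ = q/y₂ = 27.2/4.90 = 5.55 ft/s.

V₂ = 5.55 ft/s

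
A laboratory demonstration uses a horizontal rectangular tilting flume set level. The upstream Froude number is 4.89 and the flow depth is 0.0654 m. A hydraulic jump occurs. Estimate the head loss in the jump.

Fr₁ = 4.89 (given).
Conjugate-depth relation: y₂/y₁ = ½[√(1 + 8Fr₁²) − 1] = ½[√192.3 − 1] = 6.43.
y₂ = 6.43 × 0.0654 = 0.421 m.
V₁ = Fr₁·√(g·y₁) = 4.89×√(9.81×0.0654) = 3.92 m/s; q = V₁·y₁ = 0.256 m²/s. V₂ = q/y₂ = 0.256/0.421 = 0.609 m/s. E₁ = y₁ + V₁²/2g = 0.847 m; E₂ = y₂ + V₂²/2g = 0.440 m. ΔE = E₁ − E₂ = 0.408 m.

ΔE = 0.408 m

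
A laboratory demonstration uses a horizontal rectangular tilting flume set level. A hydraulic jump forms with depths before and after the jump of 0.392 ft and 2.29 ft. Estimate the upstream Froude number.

For a rectangular channel the momentum equation gives q² = ½·g·y₁·y₂·(y₁ + y₂) = ½×32.2×0.392×2.29×2.68 = 38.8.
q = √38.8 = 6.23 ft²/s.
V₁ = q/y₁ = 15.9 ft/s; Fr₁ = V₁/√(g·y₁) = 4.47.

Fr₁ = 4.47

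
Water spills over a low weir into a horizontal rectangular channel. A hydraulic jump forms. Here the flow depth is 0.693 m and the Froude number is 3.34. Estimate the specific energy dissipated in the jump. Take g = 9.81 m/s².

ΔE = 1.40 m

Fr₁ = 3.34 (given).
Conjugate-depth relation: y₂/y₁ = ½[√(1 + 8Fr₁²) − 1] = ½[√90.24 − 1] = 4.25.
y₂ = 4.25 × 0.693 = 2.95 m.
Head loss: ΔE = (y₂ − y₁)³/(4y₁y₂) = (2.95 − 0.693)³/(4×0.693×2.95) = 11.4/8.16 = 1.40 m.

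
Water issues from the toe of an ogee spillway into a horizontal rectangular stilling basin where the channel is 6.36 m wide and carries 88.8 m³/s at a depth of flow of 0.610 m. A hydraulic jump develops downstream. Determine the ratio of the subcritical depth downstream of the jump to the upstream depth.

q = Q/b = 88.8/6.36 = 14.0 m²/s; V₁ = q/y₁ = 22.9 m/s. Fr₁ = V₁/√(g·y₁) = 9.36.
By Bélanger, y₂/y₁ = ½[√(1 + 8Fr₁²) − 1] = ½[√701.4 − 1] = 12.7.

y₂/y₁ = 12.7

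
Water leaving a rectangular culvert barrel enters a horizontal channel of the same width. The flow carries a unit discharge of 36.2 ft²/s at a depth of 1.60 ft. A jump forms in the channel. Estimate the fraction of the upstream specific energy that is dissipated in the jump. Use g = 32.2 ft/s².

ΔE/E₁ = 0.280 (28.0%)

V₁ = q/y₁ = 36.2/1.60 = 22.6 ft/s. Fr₁ = V₁/√(g·y₁) = 22.6/√(32.2×1.60) = 3.15.
By Bélanger, y₂/y₁ = ½[√(1 + 8Fr₁²) − 1] = ½[√80.49 − 1] = 3.99.
y₂ = 3.99 × 1.60 = 6.38 ft.
E₁ = y₁ + V₁²/2g = 9.55 ft. ΔE = (y₂ − y₁)³/(4y₁y₂) = 2.67 ft. ΔE/E₁ = 2.67/9.55 = 0.280.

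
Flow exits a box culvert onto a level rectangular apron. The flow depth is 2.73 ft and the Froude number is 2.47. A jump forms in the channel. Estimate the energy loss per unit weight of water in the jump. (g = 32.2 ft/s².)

Fr₁ = 2.47 (given).
Bélanger equation: y₂/y₁ = ½[√(1 + 8Fr₁²) − 1] = ½[√49.81 − 1] = 3.03.
y₂ = 3.03 × 2.73 = 8.27 ft.
Head loss: ΔE = (y₂ − y₁)³/(4y₁y₂) = (8.27 − 2.73)³/(4×2.73×8.27) = 170/90.3 = 1.88 ft.

ΔE = 1.88 ft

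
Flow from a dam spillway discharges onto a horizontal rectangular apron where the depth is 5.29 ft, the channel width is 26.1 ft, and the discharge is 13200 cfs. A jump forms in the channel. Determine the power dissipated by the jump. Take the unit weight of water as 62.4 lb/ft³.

P = 140088 hp

q = Q/b = 13200/26.1 = 506 ft²/s; V₁ = q/y₁ = 95.6 ft/s. Fr₁ = V₁/√(g·y₁) = 7.33.
Sequent-depth ratio: y₂/y₁ = ½[√(1 + 8Fr₁²) − 1] = ½[√430.3 − 1] = 9.87.
y₂ = 9.87 × 5.29 = 52.2 ft.
V₂ = q/y₂ = 506/52.2 = 9.68 ft/s. E₁ = y₁ + V₁²/2g = 147 ft; E₂ = y₂ + V₂²/2g = 53.7 ft. ΔE = E₁ − E₂ = 93.5 ft.
P = γ·Q·ΔE/550 = 62.4 × 13200 × 93.5 / 550 = 140088 hp.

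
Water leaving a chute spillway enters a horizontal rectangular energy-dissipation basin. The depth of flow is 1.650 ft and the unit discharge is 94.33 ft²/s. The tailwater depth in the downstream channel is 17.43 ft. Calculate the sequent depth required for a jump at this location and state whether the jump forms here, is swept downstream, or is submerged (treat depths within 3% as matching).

V₁ = q/y₁ = 94.33/1.650 = 57.17 ft/s. Fr₁ = V₁/√(g·y₁) = 57.17/√(32.2×1.650) = 7.843.
Sequent-depth ratio: y₂/y₁ = ½[√(1 + 8Fr₁²) − 1] = ½[√493.13 − 1] = 10.60.
y₂ = 10.60 × 1.650 = 17.50 ft.
Tailwater y_tw = 17.43 ft: y_tw ≈ y₂, so the jump forms here.

y₂ = 17.50 ft; the jump forms here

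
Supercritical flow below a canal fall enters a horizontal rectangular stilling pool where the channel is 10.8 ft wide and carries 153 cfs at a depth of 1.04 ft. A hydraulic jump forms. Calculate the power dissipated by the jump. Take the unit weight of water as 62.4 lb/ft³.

P = 10.2 hp

q = Q/b = 153/10.8 = 14.2 ft²/s; V₁ = q/y₁ = 13.6 ft/s. Fr₁ = V₁/√(g·y₁) = 2.35.
By Bélanger, y₂/y₁ = ½[√(1 + 8Fr₁²) − 1] = ½[√45.33 − 1] = 2.87.
y₂ = 2.87 × 1.04 = 2.98 ft.
Head loss: ΔE = (y₂ − y₁)³/(4y₁y₂) = (2.98 − 1.04)³/(4×1.04×2.98) = 7.31/12.4 = 0.590 ft.
P = γ·Q·ΔE/550 = 62.4 × 153 × 0.590 / 550 = 10.2 hp.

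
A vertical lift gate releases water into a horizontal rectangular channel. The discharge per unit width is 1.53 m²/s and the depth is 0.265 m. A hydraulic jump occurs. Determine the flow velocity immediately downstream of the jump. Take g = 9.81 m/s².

V₁ = q/y₁ = 1.53/0.265 = 5.77 m/s. Fr₁ = V₁/√(g·y₁) = 5.77/√(9.81×0.265) = 3.58.
Sequent-depth ratio: y₂/y₁ = ½[√(1 + 8Fr₁²) − 1] = ½[√103.6 − 1] = 4.59.
y₂ = 4.59 × 0.265 = 1.22 m.
V₂ = q/y₂ = 1.53/1.22 = 1.26 m/s.

V₂ = 1.26 m/s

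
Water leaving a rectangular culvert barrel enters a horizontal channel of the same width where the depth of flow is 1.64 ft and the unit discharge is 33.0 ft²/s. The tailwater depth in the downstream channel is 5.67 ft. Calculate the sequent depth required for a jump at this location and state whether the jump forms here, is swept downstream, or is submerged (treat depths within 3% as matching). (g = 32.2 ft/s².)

y₂ = 5.65 ft; the jump forms here

V₁ = q/y₁ = 33.0/1.64 = 20.1 ft/s. Fr₁ = V₁/√(g·y₁) = 20.1/√(32.2×1.64) = 2.77.
From the momentum equation for a rectangular channel, y₂/y₁ = ½[√(1 + 8Fr₁²) − 1] = ½[√62.34 − 1] = 3.45.
y₂ = 3.45 × 1.64 = 5.65 ft.
Tailwater y_tw = 5.67 ft: y_tw ≈ y₂, so the jump forms here.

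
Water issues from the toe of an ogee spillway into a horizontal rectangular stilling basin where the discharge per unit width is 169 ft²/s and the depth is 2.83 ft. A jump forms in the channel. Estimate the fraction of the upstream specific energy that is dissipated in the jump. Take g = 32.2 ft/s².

V₁ = q/y₁ = 169/2.83 = 59.7 ft/s. Fr₁ = V₁/√(g·y₁) = 59.7/√(32.2×2.83) = 6.26.
Sequent-depth ratio: y₂/y₁ = ½[√(1 + 8Fr₁²) − 1] = ½[√314.1 − 1] = 8.36.
y₂ = 8.36 × 2.83 = 23.7 ft.
E₁ = y₁ + V₁²/2g = 58.2 ft. ΔE = (y₂ − y₁)³/(4y₁y₂) = 33.8 ft. ΔE/E₁ = 33.8/58.2 = 0.580.

ΔE/E₁ = 0.580 (58.0%)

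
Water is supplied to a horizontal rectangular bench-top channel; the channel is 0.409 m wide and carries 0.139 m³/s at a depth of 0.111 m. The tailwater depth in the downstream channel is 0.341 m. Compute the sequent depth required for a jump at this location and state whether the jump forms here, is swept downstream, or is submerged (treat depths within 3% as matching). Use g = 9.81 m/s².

y₂ = 0.408 m; the jump is swept downstream

q = Q/b = 0.139/0.409 = 0.340 m²/s; V₁ = q/y₁ = 3.06 m/s. Fr₁ = V₁/√(g·y₁) = 2.93.
From the momentum equation for a rectangular channel, y₂/y₁ = ½[√(1 + 8Fr₁²) − 1] = ½[√69.87 − 1] = 3.68.
y₂ = 3.68 × 0.111 = 0.408 m.
Tailwater y_tw = 0.341 m: y_tw < y₂, so the jump is swept downstream.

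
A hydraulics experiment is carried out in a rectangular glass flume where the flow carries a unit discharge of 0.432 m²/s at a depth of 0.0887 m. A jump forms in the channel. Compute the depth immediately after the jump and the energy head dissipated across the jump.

y₂ = 0.612 m; ΔE = 0.660 m

V₁ = q/y₁ = 0.432/0.0887 = 4.87 m/s. Fr₁ = V₁/√(g·y₁) = 4.87/√(9.81×0.0887) = 5.22.
Bélanger equation: y₂/y₁ = ½[√(1 + 8Fr₁²) − 1] = ½[√219.1 − 1] = 6.90.
y₂ = 6.90 × 0.0887 = 0.612 m.
Head loss: ΔE = (y₂ − y₁)³/(4y₁y₂) = (0.612 − 0.0887)³/(4×0.0887×0.612) = 0.143/0.217 = 0.660 m.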